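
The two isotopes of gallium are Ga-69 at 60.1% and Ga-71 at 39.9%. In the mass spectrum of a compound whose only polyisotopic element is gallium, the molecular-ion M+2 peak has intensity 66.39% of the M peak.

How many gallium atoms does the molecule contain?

1

For n independent Ga atoms, I(M+2)/I(M) = n · (abundance Ga-71) / (abundance Ga-69) = n · 0.399/0.601.
n = 0.6639 × 0.601/0.399 = 1.00 ≈ 1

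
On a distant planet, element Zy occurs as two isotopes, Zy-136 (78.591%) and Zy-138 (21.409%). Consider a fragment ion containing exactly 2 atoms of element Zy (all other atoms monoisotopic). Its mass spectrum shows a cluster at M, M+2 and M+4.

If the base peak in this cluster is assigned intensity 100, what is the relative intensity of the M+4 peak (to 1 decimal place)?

(0.78591 + 0.21409)^2 gives M 0.6177, M+2 0.3365, M+4 0.0458; the largest is M.
P(M) = C(2,0) × 0.78591^2 × 0.21409^0 = 1 × 0.61765453 × 1.0000 = 0.617655 (base)
P(M+4) = C(2,2) × 0.78591^0 × 0.21409^2 = 1 × 1.0000 × 0.04583453 = 0.045835
Relative intensity = 0.045835 / 0.617655 × 100 = 7.4

7.4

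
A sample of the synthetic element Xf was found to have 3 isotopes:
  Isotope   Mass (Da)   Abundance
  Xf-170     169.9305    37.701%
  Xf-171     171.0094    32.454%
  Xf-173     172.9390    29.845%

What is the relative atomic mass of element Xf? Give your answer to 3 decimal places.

171.179 Da

Average mass = Σ (abundance × isotope mass) = 0.37701 × 169.9305 + 0.32454 × 171.0094 + 0.29845 × 172.9390
= 64.06550 + 55.49939 + 51.61364 = 171.17853 Da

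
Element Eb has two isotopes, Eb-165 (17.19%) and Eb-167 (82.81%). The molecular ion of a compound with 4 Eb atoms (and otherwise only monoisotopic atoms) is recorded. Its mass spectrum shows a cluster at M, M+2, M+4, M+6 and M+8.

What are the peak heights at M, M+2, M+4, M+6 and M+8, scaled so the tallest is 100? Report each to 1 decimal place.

Expanding (0.1719 + 0.8281)^4:
P(M) = 0.1719^4 = 0.000873
P(M+2) = 4 × 0.1719^3 × 0.8281^1 = 0.016826
P(M+4) = 6 × 0.1719^2 × 0.8281^2 = 0.121582
P(M+6) = 4 × 0.1719^1 × 0.8281^3 = 0.390467
P(M+8) = 0.8281^4 = 0.470253
The M+8 peak is largest (0.470253); scaling to 100 gives 0.2 : 3.6 : 25.9 : 83.0 : 100.0.

0.2 : 3.6 : 25.9 : 83.0 : 100.0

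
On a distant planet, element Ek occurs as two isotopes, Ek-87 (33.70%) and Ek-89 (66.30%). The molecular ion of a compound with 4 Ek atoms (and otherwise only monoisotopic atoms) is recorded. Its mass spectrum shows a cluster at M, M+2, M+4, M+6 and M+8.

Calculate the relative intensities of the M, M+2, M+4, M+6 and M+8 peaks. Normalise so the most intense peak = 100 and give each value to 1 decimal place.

Expanding (0.3370 + 0.6630)^4:
P(M) = 0.3370^4 = 0.012898
P(M+2) = 4 × 0.3370^3 × 0.6630^1 = 0.101499
P(M+4) = 6 × 0.3370^2 × 0.6630^2 = 0.299528
P(M+6) = 4 × 0.3370^1 × 0.6630^3 = 0.392853
P(M+8) = 0.6630^4 = 0.193221
The M+6 peak is largest (0.392853); scaling to 100 gives 3.3 : 25.8 : 76.2 : 100.0 : 49.2.

3.3 : 25.8 : 76.2 : 100.0 : 49.2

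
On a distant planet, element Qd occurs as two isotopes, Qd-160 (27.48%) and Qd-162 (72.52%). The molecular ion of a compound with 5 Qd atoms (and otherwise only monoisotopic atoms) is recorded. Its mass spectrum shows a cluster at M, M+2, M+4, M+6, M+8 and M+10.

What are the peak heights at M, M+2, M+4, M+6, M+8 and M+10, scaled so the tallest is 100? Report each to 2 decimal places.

0.41 : 5.44 : 28.72 : 75.79 : 100.00 : 52.78

The 5 Qd atoms are independent, so intensities follow the terms of (0.2748 + 0.7252)^5.
P(M) = 0.2748^5 = 0.001567
P(M+2) = 5 × 0.2748^4 × 0.7252^1 = 0.020677
P(M+4) = 10 × 0.2748^3 × 0.7252^2 = 0.109135
P(M+6) = 10 × 0.2748^2 × 0.7252^3 = 0.288010
P(M+8) = 5 × 0.2748^1 × 0.7252^4 = 0.380030
P(M+10) = 0.7252^5 = 0.200581
The M+8 peak is largest (0.380030); scaling to 100 gives 0.41 : 5.44 : 28.72 : 75.79 : 100.00 : 52.78.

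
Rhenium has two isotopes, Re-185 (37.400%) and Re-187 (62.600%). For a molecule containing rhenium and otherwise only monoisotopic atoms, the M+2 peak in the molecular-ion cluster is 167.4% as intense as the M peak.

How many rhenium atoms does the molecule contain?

1

For n independent Re atoms, I(M+2)/I(M) = n · (abundance Re-187) / (abundance Re-185) = n · 0.62600/0.37400.
n = 1.674 × 0.37400/0.62600 = 1.00 ≈ 1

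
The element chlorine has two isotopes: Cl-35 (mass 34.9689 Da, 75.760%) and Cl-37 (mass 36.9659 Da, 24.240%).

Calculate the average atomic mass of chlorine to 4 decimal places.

35.4530 Da

Average mass = Σ (abundance × isotope mass) = 0.75760 × 34.9689 + 0.24240 × 36.9659
= 26.49244 + 8.96053 = 35.45297 Da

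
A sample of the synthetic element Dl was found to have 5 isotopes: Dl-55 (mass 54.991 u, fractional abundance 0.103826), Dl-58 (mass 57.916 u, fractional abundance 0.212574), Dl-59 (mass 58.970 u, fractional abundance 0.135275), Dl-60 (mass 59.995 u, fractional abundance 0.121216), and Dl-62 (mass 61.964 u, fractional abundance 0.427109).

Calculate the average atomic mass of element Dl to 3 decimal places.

59.736 u

Average mass = Σ (abundance × isotope mass) = 0.103826 × 54.991 + 0.212574 × 57.916 + 0.135275 × 58.970 + 0.121216 × 59.995 + 0.427109 × 61.964
= 5.7095 + 12.3114 + 7.9772 + 7.2724 + 26.4654 = 59.7359 u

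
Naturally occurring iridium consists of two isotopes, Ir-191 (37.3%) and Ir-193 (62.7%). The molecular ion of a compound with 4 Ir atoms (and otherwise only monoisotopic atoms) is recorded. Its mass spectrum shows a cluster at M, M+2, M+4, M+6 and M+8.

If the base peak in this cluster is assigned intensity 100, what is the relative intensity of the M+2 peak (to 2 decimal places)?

Binomial terms of (0.373 + 0.627)^4: M 0.0194, M+2 0.1302, M+4 0.3282, M+6 0.3678, M+8 0.1546 → M+6 is the base peak.
P(M+6) = C(4,3) × 0.373^1 × 0.627^3 = 4 × 0.3730 × 0.24649188 = 0.367766 (base)
P(M+2) = C(4,1) × 0.373^3 × 0.627^1 = 4 × 0.05189512 × 0.6270 = 0.130153
Relative intensity = 0.130153 / 0.367766 × 100 = 35.39

35.39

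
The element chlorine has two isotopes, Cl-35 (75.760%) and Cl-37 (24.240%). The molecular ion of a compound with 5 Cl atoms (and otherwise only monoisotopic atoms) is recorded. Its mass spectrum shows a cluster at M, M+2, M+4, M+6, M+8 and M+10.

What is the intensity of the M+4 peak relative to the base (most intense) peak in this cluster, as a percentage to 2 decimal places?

63.99%

(0.75760 + 0.24240)^5 gives M 0.2496, M+2 0.3993, M+4 0.2555, M+6 0.0817, M+8 0.0131, M+10 0.0008; the largest is M+2.
P(M+2) = C(5,1) × 0.75760^4 × 0.24240^1 = 5 × 0.32942751 × 0.2424 = 0.399266 (base)
P(M+4) = C(5,2) × 0.75760^3 × 0.24240^2 = 10 × 0.4348304 × 0.05875776 = 0.255497
Relative intensity = 0.255497 / 0.399266 × 100 = 63.99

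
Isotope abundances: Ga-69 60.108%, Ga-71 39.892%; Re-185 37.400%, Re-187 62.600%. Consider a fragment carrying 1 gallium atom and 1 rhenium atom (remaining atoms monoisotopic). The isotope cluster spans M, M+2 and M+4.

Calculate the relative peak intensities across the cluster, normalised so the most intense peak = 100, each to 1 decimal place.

42.8 : 100.0 : 47.5

Gallium pattern (n=1): 0.60108 : 0.39892
Rhenium pattern (n=1): 0.3740 : 0.6260
Convolve the two distributions (both contribute in 2-u steps):
  M: 0.60108×0.3740 = 0.224804
  M+2: 0.60108×0.6260 + 0.39892×0.3740 = 0.525472
  M+4: 0.39892×0.6260 = 0.249724
Scale to base peak (0.525472) = 100: 42.8 : 100.0 : 47.5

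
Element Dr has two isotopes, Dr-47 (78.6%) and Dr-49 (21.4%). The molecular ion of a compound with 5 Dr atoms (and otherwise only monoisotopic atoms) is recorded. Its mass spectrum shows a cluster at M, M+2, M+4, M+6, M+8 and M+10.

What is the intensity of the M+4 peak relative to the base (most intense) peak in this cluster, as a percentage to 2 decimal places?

54.45%

Binomial terms of (0.786 + 0.214)^5: M 0.3000, M+2 0.4084, M+4 0.2224, M+6 0.0605, M+8 0.0082, M+10 0.0004 → M+2 is the base peak.
P(M+2) = C(5,1) × 0.786^4 × 0.214^1 = 5 × 0.3816719 × 0.2140 = 0.408389 (base)
P(M+4) = C(5,2) × 0.786^3 × 0.214^2 = 10 × 0.48558766 × 0.045796 = 0.222380
Relative intensity = 0.222380 / 0.408389 × 100 = 54.45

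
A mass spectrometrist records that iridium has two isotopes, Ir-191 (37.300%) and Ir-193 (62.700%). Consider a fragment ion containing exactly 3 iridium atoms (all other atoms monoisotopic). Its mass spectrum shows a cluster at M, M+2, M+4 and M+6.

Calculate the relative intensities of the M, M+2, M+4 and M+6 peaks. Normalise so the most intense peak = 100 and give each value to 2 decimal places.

Expanding (0.37300 + 0.62700)^3:
P(M) = 0.37300^3 = 0.051895
P(M+2) = 3 × 0.37300^2 × 0.62700^1 = 0.261702
P(M+4) = 3 × 0.37300^1 × 0.62700^2 = 0.439911
P(M+6) = 0.62700^3 = 0.246492
The M+4 peak is largest (0.439911); scaling to 100 gives 11.80 : 59.49 : 100.00 : 56.03.

11.80 : 59.49 : 100.00 : 56.03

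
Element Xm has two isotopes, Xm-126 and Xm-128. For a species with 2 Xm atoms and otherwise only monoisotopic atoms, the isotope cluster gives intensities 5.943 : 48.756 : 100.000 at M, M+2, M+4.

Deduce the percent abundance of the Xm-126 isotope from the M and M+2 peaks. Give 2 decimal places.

19.60%

Write p for the Xm-126 fraction. I(M+2)/I(M) = [C(2,1)·p^1·(1−p)] / p^2 = 2·(1−p)/p = 48.756/5.943 = 8.2039
(1−p)/p = 8.2039/2 = 4.1020  ⇒  p = 1/(1 + 4.1020) = 0.1960
Xm-126: 19.60%, Xm-128: 80.40%.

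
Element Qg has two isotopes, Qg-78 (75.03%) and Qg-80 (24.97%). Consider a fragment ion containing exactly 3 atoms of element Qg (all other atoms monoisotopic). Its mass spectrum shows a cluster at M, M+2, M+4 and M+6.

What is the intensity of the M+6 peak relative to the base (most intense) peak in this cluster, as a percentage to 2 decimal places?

3.69%

(0.7503 + 0.2497)^3 gives M 0.4224, M+2 0.4217, M+4 0.1403, M+6 0.0156; the largest is M.
P(M) = C(3,0) × 0.7503^3 × 0.2497^0 = 1 × 0.42238145 × 1.0000 = 0.422381 (base)
P(M+6) = C(3,3) × 0.7503^0 × 0.2497^3 = 1 × 1.0000 × 0.01556882 = 0.015569
Relative intensity = 0.015569 / 0.422381 × 100 = 3.69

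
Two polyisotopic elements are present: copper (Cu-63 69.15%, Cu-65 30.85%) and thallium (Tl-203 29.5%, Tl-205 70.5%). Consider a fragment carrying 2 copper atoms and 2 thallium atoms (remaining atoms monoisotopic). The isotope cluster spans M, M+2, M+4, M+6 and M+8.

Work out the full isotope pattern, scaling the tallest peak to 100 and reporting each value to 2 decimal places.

Copper pattern (n=2): 0.47817225 : 0.4266555 : 0.09517225
Thallium pattern (n=2): 0.087025 : 0.41595 : 0.497025
Convolve the two distributions (both contribute in 2-u steps):
  M: 0.47817225×0.087025 = 0.041613
  M+2: 0.47817225×0.41595 + 0.4266555×0.087025 = 0.236025
  M+4: 0.47817225×0.497025 + 0.4266555×0.41595 + 0.09517225×0.087025 = 0.423413
  M+6: 0.4266555×0.497025 + 0.09517225×0.41595 = 0.251645
  M+8: 0.09517225×0.497025 = 0.047303
Scale to base peak (0.423413) = 100: 9.83 : 55.74 : 100.00 : 59.43 : 11.17

9.83 : 55.74 : 100.00 : 59.43 : 11.17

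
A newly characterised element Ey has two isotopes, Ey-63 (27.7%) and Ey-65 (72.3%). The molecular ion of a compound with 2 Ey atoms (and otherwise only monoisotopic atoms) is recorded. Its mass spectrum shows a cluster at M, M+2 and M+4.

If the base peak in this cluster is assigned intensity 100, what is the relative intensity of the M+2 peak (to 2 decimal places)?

Term probabilities: M 0.0767, M+2 0.4005, M+4 0.5227. Base peak = M+4.
P(M+4) = C(2,2) × 0.277^0 × 0.723^2 = 1 × 1.0000 × 0.522729 = 0.522729 (base)
P(M+2) = C(2,1) × 0.277^1 × 0.723^1 = 2 × 0.2770 × 0.7230 = 0.400542
Relative intensity = 0.400542 / 0.522729 × 100 = 76.63

76.63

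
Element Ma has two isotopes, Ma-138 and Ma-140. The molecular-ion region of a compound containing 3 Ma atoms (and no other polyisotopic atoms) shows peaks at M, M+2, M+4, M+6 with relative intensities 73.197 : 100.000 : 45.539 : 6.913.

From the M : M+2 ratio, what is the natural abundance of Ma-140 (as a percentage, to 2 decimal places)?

Let p = fractional abundance of Ma-138. I(M+2)/I(M) = [C(3,1)·p^2·(1−p)] / p^3 = 3·(1−p)/p = 100.000/73.197 = 1.3662
(1−p)/p = 1.3662/3 = 0.4554  ⇒  p = 1/(1 + 0.4554) = 0.6871
Ma-138: 68.71%, Ma-140: 31.29%.

31.29%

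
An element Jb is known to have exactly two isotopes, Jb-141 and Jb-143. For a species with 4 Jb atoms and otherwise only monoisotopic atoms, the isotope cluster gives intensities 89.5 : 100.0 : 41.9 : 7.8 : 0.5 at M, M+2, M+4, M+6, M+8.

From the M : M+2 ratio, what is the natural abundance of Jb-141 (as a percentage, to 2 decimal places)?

78.17%

If p is the fraction of Jb that is Jb-141, then I(M+2)/I(M) = [C(4,1)·p^3·(1−p)] / p^4 = 4·(1−p)/p = 100.0/89.5 = 1.1173
(1−p)/p = 1.1173/4 = 0.2793  ⇒  p = 1/(1 + 0.2793) = 0.7817
Jb-141: 78.17%, Jb-143: 21.83%.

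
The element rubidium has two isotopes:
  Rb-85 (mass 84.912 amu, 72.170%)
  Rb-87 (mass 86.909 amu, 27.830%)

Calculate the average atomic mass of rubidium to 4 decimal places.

85.4678 amu

The abundance-weighted mean is 0.72170 × 84.912 + 0.27830 × 86.909
= 61.28099 + 24.18677 = 85.46776 amu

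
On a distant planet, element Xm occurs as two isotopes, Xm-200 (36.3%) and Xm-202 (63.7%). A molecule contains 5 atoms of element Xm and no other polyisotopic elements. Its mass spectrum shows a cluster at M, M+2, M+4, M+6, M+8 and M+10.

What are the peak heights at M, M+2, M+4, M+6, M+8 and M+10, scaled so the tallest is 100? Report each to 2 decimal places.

1.85 : 16.24 : 56.99 : 100.00 : 87.74 : 30.79

Expanding (0.363 + 0.637)^5:
P(M) = 0.363^5 = 0.006303
P(M+2) = 5 × 0.363^4 × 0.637^1 = 0.055301
P(M+4) = 10 × 0.363^3 × 0.637^2 = 0.194088
P(M+6) = 10 × 0.363^2 × 0.637^3 = 0.340590
P(M+8) = 5 × 0.363^1 × 0.637^4 = 0.298837
P(M+10) = 0.637^5 = 0.104881
The M+6 peak is largest (0.340590); scaling to 100 gives 1.85 : 16.24 : 56.99 : 100.00 : 87.74 : 30.79.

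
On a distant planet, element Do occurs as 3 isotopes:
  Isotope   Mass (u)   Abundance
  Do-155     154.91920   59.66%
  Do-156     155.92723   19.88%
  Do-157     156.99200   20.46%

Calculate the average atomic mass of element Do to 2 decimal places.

Average mass = Σ (abundance × isotope mass) = 0.5966 × 154.91920 + 0.1988 × 155.92723 + 0.2046 × 156.99200
= 92.424795 + 30.998333 + 32.120563 = 155.543691 u

155.54 u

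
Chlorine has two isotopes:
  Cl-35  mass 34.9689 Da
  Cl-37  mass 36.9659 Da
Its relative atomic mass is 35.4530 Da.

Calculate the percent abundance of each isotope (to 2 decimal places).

Cl-35: 75.76%, Cl-37: 24.24%

Writing the weighted mean with unknown fraction x of Cl-35:
34.9689·x + 36.9659·(1 − x) = 35.4530
(34.9689 − 36.9659)·x = 35.4530 − 36.9659
x = -1.5129 / -1.9970 = 0.75759 → 75.76% Cl-35, 24.24% Cl-37.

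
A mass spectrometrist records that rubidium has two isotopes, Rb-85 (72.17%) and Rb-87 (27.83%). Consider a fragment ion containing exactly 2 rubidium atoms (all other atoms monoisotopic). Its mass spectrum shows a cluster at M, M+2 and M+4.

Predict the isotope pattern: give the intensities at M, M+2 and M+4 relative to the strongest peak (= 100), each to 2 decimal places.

100.00 : 77.12 : 14.87

Each Rb atom is independently Rb-85 (p = 0.7217) or Rb-87 (q = 0.2783); the cluster is the binomial expansion (p + q)^2.
P(M) = 0.7217^2 = 0.520851
P(M+2) = 2 × 0.7217^1 × 0.2783^1 = 0.401698
P(M+4) = 0.2783^2 = 0.077451
The M peak is largest (0.520851); scaling to 100 gives 100.00 : 77.12 : 14.87.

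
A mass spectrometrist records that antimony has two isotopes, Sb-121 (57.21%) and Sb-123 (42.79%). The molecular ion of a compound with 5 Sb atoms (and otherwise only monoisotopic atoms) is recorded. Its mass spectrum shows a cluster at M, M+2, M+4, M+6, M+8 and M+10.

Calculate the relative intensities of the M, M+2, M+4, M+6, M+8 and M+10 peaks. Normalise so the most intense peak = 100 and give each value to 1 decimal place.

17.9 : 66.8 : 100.0 : 74.8 : 28.0 : 4.2

Expanding (0.5721 + 0.4279)^5:
P(M) = 0.5721^5 = 0.061286
P(M+2) = 5 × 0.5721^4 × 0.4279^1 = 0.229192
P(M+4) = 10 × 0.5721^3 × 0.4279^2 = 0.342847
P(M+6) = 10 × 0.5721^2 × 0.4279^3 = 0.256431
P(M+8) = 5 × 0.5721^1 × 0.4279^4 = 0.095898
P(M+10) = 0.4279^5 = 0.014345
The M+4 peak is largest (0.342847); scaling to 100 gives 17.9 : 66.8 : 100.0 : 74.8 : 28.0 : 4.2.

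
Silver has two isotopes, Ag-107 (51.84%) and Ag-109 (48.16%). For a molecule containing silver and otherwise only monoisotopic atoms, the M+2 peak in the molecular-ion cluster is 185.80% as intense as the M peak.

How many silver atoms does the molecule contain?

With n Ag atoms, P(M+2)/P(M) = C(n,1)·p^(n−1)q / p^n = n·q/p = n · 0.4816/0.5184.
n = 1.8580 × 0.5184/0.4816 = 2.00 ≈ 2

2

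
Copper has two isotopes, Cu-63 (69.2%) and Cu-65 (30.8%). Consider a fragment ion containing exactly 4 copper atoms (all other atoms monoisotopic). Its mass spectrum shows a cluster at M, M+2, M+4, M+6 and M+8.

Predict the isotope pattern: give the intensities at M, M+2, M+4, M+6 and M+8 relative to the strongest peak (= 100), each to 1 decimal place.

Each Cu atom is independently Cu-63 (p = 0.692) or Cu-65 (q = 0.308); the cluster is the binomial expansion (p + q)^4.
P(M) = 0.692^4 = 0.229311
P(M+2) = 4 × 0.692^3 × 0.308^1 = 0.408253
P(M+4) = 6 × 0.692^2 × 0.308^2 = 0.272562
P(M+6) = 4 × 0.692^1 × 0.308^3 = 0.080876
P(M+8) = 0.308^4 = 0.008999
The M+2 peak is largest (0.408253); scaling to 100 gives 56.2 : 100.0 : 66.8 : 19.8 : 2.2.

56.2 : 100.0 : 66.8 : 19.8 : 2.2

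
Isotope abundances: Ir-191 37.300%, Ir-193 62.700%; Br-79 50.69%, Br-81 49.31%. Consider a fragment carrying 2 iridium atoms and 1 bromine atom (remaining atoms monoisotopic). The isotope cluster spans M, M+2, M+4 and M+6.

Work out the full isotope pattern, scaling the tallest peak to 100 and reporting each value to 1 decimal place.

16.4 : 71.1 : 100.0 : 45.1

Iridium pattern (n=2): 0.139129 : 0.467742 : 0.393129
Bromine pattern (n=1): 0.5069 : 0.4931
Convolve the two distributions (both contribute in 2-u steps):
  M: 0.139129×0.5069 = 0.070524
  M+2: 0.139129×0.4931 + 0.467742×0.5069 = 0.305703
  M+4: 0.467742×0.4931 + 0.393129×0.5069 = 0.429921
  M+6: 0.393129×0.4931 = 0.193852
Scale to base peak (0.429921) = 100: 16.4 : 71.1 : 100.0 : 45.1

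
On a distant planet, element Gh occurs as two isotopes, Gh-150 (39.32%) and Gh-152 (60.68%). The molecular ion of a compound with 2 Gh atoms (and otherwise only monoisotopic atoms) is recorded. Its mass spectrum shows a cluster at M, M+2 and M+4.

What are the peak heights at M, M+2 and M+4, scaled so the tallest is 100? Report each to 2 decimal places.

32.40 : 100.00 : 77.16

Expanding (0.3932 + 0.6068)^2:
P(M) = 0.3932^2 = 0.154606
P(M+2) = 2 × 0.3932^1 × 0.6068^1 = 0.477188
P(M+4) = 0.6068^2 = 0.368206
The M+2 peak is largest (0.477188); scaling to 100 gives 32.40 : 100.00 : 77.16.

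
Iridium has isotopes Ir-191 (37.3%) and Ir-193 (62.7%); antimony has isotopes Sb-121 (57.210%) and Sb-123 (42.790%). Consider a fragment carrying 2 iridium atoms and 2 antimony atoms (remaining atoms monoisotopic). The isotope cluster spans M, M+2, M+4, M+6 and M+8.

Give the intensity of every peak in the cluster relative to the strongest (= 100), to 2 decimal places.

Iridium pattern (n=2): 0.139129 : 0.467742 : 0.393129
Antimony pattern (n=2): 0.32729841 : 0.48960318 : 0.18309841
Convolve the two distributions (both contribute in 2-u steps):
  M: 0.139129×0.32729841 = 0.045537
  M+2: 0.139129×0.48960318 + 0.467742×0.32729841 = 0.221209
  M+4: 0.139129×0.18309841 + 0.467742×0.48960318 + 0.393129×0.32729841 = 0.383153
  M+6: 0.467742×0.18309841 + 0.393129×0.48960318 = 0.278120
  M+8: 0.393129×0.18309841 = 0.071981
Scale to base peak (0.383153) = 100: 11.88 : 57.73 : 100.00 : 72.59 : 18.79

11.88 : 57.73 : 100.00 : 72.59 : 18.79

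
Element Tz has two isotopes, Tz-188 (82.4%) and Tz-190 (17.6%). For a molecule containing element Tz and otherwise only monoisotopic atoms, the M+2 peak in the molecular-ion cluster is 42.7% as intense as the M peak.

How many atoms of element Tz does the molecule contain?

2

For n independent Tz atoms, I(M+2)/I(M) = n · (abundance Tz-190) / (abundance Tz-188) = n · 0.176/0.824.
n = 0.427 × 0.824/0.176 = 2.00 ≈ 2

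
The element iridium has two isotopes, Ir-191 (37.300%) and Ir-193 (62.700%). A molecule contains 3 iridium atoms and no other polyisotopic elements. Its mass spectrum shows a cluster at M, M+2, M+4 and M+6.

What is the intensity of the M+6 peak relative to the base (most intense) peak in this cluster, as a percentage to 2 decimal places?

56.03%

Binomial terms of (0.37300 + 0.62700)^3: M 0.0519, M+2 0.2617, M+4 0.4399, M+6 0.2465 → M+4 is the base peak.
P(M+4) = C(3,2) × 0.37300^1 × 0.62700^2 = 3 × 0.3730 × 0.393129 = 0.439911 (base)
P(M+6) = C(3,3) × 0.37300^0 × 0.62700^3 = 1 × 1.0000 × 0.24649188 = 0.246492
Relative intensity = 0.246492 / 0.439911 × 100 = 56.03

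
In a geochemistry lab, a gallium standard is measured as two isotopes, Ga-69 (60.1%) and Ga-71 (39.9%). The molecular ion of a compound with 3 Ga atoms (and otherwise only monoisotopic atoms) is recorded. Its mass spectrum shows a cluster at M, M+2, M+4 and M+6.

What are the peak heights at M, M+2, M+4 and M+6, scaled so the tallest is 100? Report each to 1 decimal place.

Expanding (0.601 + 0.399)^3:
P(M) = 0.601^3 = 0.217082
P(M+2) = 3 × 0.601^2 × 0.399^1 = 0.432358
P(M+4) = 3 × 0.601^1 × 0.399^2 = 0.287039
P(M+6) = 0.399^3 = 0.063521
The M+2 peak is largest (0.432358); scaling to 100 gives 50.2 : 100.0 : 66.4 : 14.7.

50.2 : 100.0 : 66.4 : 14.7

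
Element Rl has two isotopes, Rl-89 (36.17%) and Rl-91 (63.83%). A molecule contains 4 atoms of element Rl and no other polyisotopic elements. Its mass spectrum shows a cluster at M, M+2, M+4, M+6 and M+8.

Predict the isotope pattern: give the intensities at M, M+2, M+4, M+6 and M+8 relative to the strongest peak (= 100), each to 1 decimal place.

The 4 Rl atoms are independent, so intensities follow the terms of (0.3617 + 0.6383)^4.
P(M) = 0.3617^4 = 0.017116
P(M+2) = 4 × 0.3617^3 × 0.6383^1 = 0.120818
P(M+4) = 6 × 0.3617^2 × 0.6383^2 = 0.319814
P(M+6) = 4 × 0.3617^1 × 0.6383^3 = 0.376256
P(M+8) = 0.6383^4 = 0.165997
The M+6 peak is largest (0.376256); scaling to 100 gives 4.5 : 32.1 : 85.0 : 100.0 : 44.1.

4.5 : 32.1 : 85.0 : 100.0 : 44.1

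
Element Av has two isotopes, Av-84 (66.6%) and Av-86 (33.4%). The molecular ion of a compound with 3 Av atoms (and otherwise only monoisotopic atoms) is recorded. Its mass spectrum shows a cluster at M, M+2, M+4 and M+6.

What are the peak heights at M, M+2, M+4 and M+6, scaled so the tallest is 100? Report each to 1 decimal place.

66.5 : 100.0 : 50.2 : 8.4

Expanding (0.666 + 0.334)^3:
P(M) = 0.666^3 = 0.295408
P(M+2) = 3 × 0.666^2 × 0.334^1 = 0.444443
P(M+4) = 3 × 0.666^1 × 0.334^2 = 0.222889
P(M+6) = 0.334^3 = 0.037260
The M+2 peak is largest (0.444443); scaling to 100 gives 66.5 : 100.0 : 50.2 : 8.4.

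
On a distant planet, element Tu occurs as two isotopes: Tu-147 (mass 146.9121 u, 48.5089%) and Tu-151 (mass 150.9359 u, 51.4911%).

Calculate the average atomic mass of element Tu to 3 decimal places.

Average mass = Σ (abundance × isotope mass) = 0.485089 × 146.9121 + 0.514911 × 150.9359
= 71.26544 + 77.71856 = 148.98400 u

148.984 u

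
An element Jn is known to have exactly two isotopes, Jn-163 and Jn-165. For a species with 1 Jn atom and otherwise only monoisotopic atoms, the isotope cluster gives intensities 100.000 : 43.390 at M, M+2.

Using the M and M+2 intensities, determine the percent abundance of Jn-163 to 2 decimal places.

69.74%

Write p for the Jn-163 fraction. I(M+2)/I(M) = [C(1,1)·p^0·(1−p)] / p^1 = 1·(1−p)/p = 43.390/100.000 = 0.4339
(1−p)/p = 0.4339/1 = 0.4339  ⇒  p = 1/(1 + 0.4339) = 0.6974
Jn-163: 69.74%, Jn-165: 30.26%.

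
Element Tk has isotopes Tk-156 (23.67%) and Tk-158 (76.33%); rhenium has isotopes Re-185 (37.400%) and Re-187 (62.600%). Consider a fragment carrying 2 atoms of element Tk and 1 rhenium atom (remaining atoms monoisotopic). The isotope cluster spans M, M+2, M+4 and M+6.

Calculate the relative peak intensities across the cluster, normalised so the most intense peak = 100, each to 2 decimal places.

Element Tk pattern (n=2): 0.05602689 : 0.36134622 : 0.58262689
Rhenium pattern (n=1): 0.3740 : 0.6260
Convolve the two distributions (both contribute in 2-u steps):
  M: 0.05602689×0.3740 = 0.020954
  M+2: 0.05602689×0.6260 + 0.36134622×0.3740 = 0.170216
  M+4: 0.36134622×0.6260 + 0.58262689×0.3740 = 0.444105
  M+6: 0.58262689×0.6260 = 0.364724
Scale to base peak (0.444105) = 100: 4.72 : 38.33 : 100.00 : 82.13

4.72 : 38.33 : 100.00 : 82.13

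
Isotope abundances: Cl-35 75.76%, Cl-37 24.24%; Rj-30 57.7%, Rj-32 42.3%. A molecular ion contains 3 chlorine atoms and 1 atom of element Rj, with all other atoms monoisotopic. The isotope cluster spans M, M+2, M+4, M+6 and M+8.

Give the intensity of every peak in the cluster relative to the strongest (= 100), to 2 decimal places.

59.07 : 100.00 : 59.71 : 15.23 : 1.42

Chlorine pattern (n=3): 0.4348304 : 0.41738208 : 0.13354464 : 0.01424288
Element Rj pattern (n=1): 0.5770 : 0.4230
Convolve the two distributions (both contribute in 2-u steps):
  M: 0.4348304×0.5770 = 0.250897
  M+2: 0.4348304×0.4230 + 0.41738208×0.5770 = 0.424763
  M+4: 0.41738208×0.4230 + 0.13354464×0.5770 = 0.253608
  M+6: 0.13354464×0.4230 + 0.01424288×0.5770 = 0.064708
  M+8: 0.01424288×0.4230 = 0.006025
Scale to base peak (0.424763) = 100: 59.07 : 100.00 : 59.71 : 15.23 : 1.42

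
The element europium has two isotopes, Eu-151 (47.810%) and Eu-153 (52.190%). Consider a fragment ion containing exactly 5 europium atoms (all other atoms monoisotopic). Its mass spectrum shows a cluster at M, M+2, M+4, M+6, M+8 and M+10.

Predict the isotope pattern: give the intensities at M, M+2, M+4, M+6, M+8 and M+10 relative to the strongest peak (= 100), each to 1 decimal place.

7.7 : 42.0 : 91.6 : 100.0 : 54.6 : 11.9

Each Eu atom is independently Eu-151 (p = 0.47810) or Eu-153 (q = 0.52190); the cluster is the binomial expansion (p + q)^5.
P(M) = 0.47810^5 = 0.024980
P(M+2) = 5 × 0.47810^4 × 0.52190^1 = 0.136343
P(M+4) = 10 × 0.47810^3 × 0.52190^2 = 0.297667
P(M+6) = 10 × 0.47810^2 × 0.52190^3 = 0.324937
P(M+8) = 5 × 0.47810^1 × 0.52190^4 = 0.177353
P(M+10) = 0.52190^5 = 0.038720
The M+6 peak is largest (0.324937); scaling to 100 gives 7.7 : 42.0 : 91.6 : 100.0 : 54.6 : 11.9.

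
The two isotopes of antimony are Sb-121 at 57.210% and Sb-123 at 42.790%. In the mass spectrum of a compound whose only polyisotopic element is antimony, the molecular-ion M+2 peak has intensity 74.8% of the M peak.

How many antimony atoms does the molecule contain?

1

For n independent Sb atoms, I(M+2)/I(M) = n · (abundance Sb-123) / (abundance Sb-121) = n · 0.42790/0.57210.
n = 0.748 × 0.57210/0.42790 = 1.00 ≈ 1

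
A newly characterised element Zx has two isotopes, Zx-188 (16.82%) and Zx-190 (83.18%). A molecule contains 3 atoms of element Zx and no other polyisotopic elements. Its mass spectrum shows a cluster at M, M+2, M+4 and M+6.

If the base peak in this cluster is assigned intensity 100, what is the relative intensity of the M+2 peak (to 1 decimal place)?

Term probabilities: M 0.0048, M+2 0.0706, M+4 0.3491, M+6 0.5755. Base peak = M+6.
P(M+6) = C(3,3) × 0.1682^0 × 0.8318^3 = 1 × 1.0000 × 0.57551513 = 0.575515 (base)
P(M+2) = C(3,1) × 0.1682^2 × 0.8318^1 = 3 × 0.02829124 × 0.8318 = 0.070598
Relative intensity = 0.070598 / 0.575515 × 100 = 12.3

12.3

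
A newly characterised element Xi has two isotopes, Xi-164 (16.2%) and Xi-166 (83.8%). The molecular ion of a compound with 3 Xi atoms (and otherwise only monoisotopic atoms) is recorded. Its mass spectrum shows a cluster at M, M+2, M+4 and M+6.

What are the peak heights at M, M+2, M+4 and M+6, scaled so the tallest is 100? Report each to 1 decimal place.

0.7 : 11.2 : 58.0 : 100.0

Each Xi atom is independently Xi-164 (p = 0.162) or Xi-166 (q = 0.838); the cluster is the binomial expansion (p + q)^3.
P(M) = 0.162^3 = 0.004252
P(M+2) = 3 × 0.162^2 × 0.838^1 = 0.065977
P(M+4) = 3 × 0.162^1 × 0.838^2 = 0.341291
P(M+6) = 0.838^3 = 0.588480
The M+6 peak is largest (0.588480); scaling to 100 gives 0.7 : 11.2 : 58.0 : 100.0.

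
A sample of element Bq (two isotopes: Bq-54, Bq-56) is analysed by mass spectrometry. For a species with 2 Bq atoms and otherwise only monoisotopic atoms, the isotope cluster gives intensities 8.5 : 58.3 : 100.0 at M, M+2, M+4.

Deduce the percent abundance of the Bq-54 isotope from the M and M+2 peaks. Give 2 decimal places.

22.58%

Let p = fractional abundance of Bq-54. I(M+2)/I(M) = [C(2,1)·p^1·(1−p)] / p^2 = 2·(1−p)/p = 58.3/8.5 = 6.8588
(1−p)/p = 6.8588/2 = 3.4294  ⇒  p = 1/(1 + 3.4294) = 0.2258
Bq-54: 22.58%, Bq-56: 77.42%.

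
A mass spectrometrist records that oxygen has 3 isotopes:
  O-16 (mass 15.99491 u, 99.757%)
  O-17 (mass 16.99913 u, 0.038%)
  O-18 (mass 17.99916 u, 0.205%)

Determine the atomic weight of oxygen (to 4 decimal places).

The abundance-weighted mean is 0.99757 × 15.99491 + 0.00038 × 16.99913 + 0.00205 × 17.99916
= 15.956042 + 0.006460 + 0.036898 = 15.999400 u

15.9994 u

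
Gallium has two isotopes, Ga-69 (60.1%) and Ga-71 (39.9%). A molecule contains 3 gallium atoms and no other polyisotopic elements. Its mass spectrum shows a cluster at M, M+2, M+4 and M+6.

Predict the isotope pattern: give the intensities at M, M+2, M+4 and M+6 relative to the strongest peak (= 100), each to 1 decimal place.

50.2 : 100.0 : 66.4 : 14.7

The 3 Ga atoms are independent, so intensities follow the terms of (0.601 + 0.399)^3.
P(M) = 0.601^3 = 0.217082
P(M+2) = 3 × 0.601^2 × 0.399^1 = 0.432358
P(M+4) = 3 × 0.601^1 × 0.399^2 = 0.287039
P(M+6) = 0.399^3 = 0.063521
The M+2 peak is largest (0.432358); scaling to 100 gives 50.2 : 100.0 : 66.4 : 14.7.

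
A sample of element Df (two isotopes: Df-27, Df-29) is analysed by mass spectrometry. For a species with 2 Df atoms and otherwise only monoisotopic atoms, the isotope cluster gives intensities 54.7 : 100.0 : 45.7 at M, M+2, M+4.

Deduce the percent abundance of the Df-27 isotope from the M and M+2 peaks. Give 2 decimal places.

52.24%

If p is the fraction of Df that is Df-27, then I(M+2)/I(M) = [C(2,1)·p^1·(1−p)] / p^2 = 2·(1−p)/p = 100.0/54.7 = 1.8282
(1−p)/p = 1.8282/2 = 0.9141  ⇒  p = 1/(1 + 0.9141) = 0.5224
Df-27: 52.24%, Df-29: 47.76%.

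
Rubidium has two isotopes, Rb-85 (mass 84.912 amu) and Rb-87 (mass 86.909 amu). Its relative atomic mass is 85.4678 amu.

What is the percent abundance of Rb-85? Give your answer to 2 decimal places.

72.17%

Writing the weighted mean with unknown fraction x of Rb-85:
84.912·x + 86.909·(1 − x) = 85.4678
(84.912 − 86.909)·x = 85.4678 − 86.909
x = -1.4412 / -1.997 = 0.72168 → 72.17% Rb-85, 27.83% Rb-87.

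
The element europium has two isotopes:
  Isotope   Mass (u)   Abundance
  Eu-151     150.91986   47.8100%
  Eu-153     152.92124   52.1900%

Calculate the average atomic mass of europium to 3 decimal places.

Weight each isotope mass by its fractional abundance: 0.478100 × 150.91986 + 0.521900 × 152.92124
= 72.154785 + 79.809595 = 151.964380 u

151.964 u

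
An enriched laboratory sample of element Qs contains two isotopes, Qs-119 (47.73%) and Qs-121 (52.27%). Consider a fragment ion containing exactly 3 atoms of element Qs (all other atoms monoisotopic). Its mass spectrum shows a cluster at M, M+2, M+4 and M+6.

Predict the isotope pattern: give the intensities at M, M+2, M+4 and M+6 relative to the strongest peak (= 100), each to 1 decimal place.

Each Qs atom is independently Qs-119 (p = 0.4773) or Qs-121 (q = 0.5227); the cluster is the binomial expansion (p + q)^3.
P(M) = 0.4773^3 = 0.108736
P(M+2) = 3 × 0.4773^2 × 0.5227^1 = 0.357237
P(M+4) = 3 × 0.4773^1 × 0.5227^2 = 0.391217
P(M+6) = 0.5227^3 = 0.142810
The M+4 peak is largest (0.391217); scaling to 100 gives 27.8 : 91.3 : 100.0 : 36.5.

27.8 : 91.3 : 100.0 : 36.5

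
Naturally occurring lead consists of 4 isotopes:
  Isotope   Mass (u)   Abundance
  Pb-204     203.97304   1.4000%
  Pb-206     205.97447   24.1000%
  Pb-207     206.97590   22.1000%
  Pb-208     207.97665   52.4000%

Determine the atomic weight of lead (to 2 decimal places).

207.22 u

Average mass = Σ (abundance × isotope mass) = 0.014000 × 203.97304 + 0.241000 × 205.97447 + 0.221000 × 206.97590 + 0.524000 × 207.97665
= 2.855623 + 49.639847 + 45.741674 + 108.979765 = 207.216909 u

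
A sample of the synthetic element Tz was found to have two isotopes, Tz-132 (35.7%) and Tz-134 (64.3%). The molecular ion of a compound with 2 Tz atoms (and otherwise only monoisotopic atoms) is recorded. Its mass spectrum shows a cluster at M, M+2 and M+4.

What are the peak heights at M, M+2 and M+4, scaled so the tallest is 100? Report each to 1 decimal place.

Each Tz atom is independently Tz-132 (p = 0.357) or Tz-134 (q = 0.643); the cluster is the binomial expansion (p + q)^2.
P(M) = 0.357^2 = 0.127449
P(M+2) = 2 × 0.357^1 × 0.643^1 = 0.459102
P(M+4) = 0.643^2 = 0.413449
The M+2 peak is largest (0.459102); scaling to 100 gives 27.8 : 100.0 : 90.1.

27.8 : 100.0 : 90.1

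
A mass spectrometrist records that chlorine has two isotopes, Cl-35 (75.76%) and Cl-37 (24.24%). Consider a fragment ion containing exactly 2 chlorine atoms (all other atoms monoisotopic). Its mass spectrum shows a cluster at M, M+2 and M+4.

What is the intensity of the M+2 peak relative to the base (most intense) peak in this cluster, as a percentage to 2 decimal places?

(0.7576 + 0.2424)^2 gives M 0.5740, M+2 0.3673, M+4 0.0588; the largest is M.
P(M) = C(2,0) × 0.7576^2 × 0.2424^0 = 1 × 0.57395776 × 1.0000 = 0.573958 (base)
P(M+2) = C(2,1) × 0.7576^1 × 0.2424^1 = 2 × 0.7576 × 0.2424 = 0.367284
Relative intensity = 0.367284 / 0.573958 × 100 = 63.99

63.99%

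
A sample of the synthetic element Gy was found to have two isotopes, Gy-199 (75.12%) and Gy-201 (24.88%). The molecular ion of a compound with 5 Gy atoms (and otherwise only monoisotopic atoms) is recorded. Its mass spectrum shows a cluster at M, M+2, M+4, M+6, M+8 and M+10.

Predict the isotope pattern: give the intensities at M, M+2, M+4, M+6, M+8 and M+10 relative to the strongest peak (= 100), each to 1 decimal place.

60.4 : 100.0 : 66.2 : 21.9 : 3.6 : 0.2

Each Gy atom is independently Gy-199 (p = 0.7512) or Gy-201 (q = 0.2488); the cluster is the binomial expansion (p + q)^5.
P(M) = 0.7512^5 = 0.239209
P(M+2) = 5 × 0.7512^4 × 0.2488^1 = 0.396135
P(M+4) = 10 × 0.7512^3 × 0.2488^2 = 0.262402
P(M+6) = 10 × 0.7512^2 × 0.2488^3 = 0.086909
P(M+8) = 5 × 0.7512^1 × 0.2488^4 = 0.014392
P(M+10) = 0.2488^5 = 0.000953
The M+2 peak is largest (0.396135); scaling to 100 gives 60.4 : 100.0 : 66.2 : 21.9 : 3.6 : 0.2.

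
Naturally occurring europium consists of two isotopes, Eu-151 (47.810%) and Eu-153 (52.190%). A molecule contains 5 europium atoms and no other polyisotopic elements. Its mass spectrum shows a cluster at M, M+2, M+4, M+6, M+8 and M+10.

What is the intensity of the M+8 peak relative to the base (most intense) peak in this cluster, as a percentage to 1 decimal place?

Binomial terms of (0.47810 + 0.52190)^5: M 0.0250, M+2 0.1363, M+4 0.2977, M+6 0.3249, M+8 0.1774, M+10 0.0387 → M+6 is the base peak.
P(M+6) = C(5,3) × 0.47810^2 × 0.52190^3 = 10 × 0.22857961 × 0.14215492 = 0.324937 (base)
P(M+8) = C(5,4) × 0.47810^1 × 0.52190^4 = 5 × 0.4781 × 0.07419065 = 0.177353
Relative intensity = 0.177353 / 0.324937 × 100 = 54.6

54.6%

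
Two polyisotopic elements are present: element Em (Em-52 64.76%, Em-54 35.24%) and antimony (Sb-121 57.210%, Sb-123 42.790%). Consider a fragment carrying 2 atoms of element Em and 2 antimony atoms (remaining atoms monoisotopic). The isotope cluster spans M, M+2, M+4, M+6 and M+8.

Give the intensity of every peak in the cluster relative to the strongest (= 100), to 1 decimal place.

38.7 : 100.0 : 96.1 : 40.7 : 6.4

Element Em pattern (n=2): 0.41938576 : 0.45642848 : 0.12418576
Antimony pattern (n=2): 0.32729841 : 0.48960318 : 0.18309841
Convolve the two distributions (both contribute in 2-u steps):
  M: 0.41938576×0.32729841 = 0.137264
  M+2: 0.41938576×0.48960318 + 0.45642848×0.32729841 = 0.354721
  M+4: 0.41938576×0.18309841 + 0.45642848×0.48960318 + 0.12418576×0.32729841 = 0.340904
  M+6: 0.45642848×0.18309841 + 0.12418576×0.48960318 = 0.144373
  M+8: 0.12418576×0.18309841 = 0.022738
Scale to base peak (0.354721) = 100: 38.7 : 100.0 : 96.1 : 40.7 : 6.4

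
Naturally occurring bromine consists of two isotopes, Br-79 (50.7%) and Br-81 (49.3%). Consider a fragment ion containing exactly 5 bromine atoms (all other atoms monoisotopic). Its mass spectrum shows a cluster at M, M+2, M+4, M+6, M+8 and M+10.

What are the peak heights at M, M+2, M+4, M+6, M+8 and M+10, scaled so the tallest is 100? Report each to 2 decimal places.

10.58 : 51.42 : 100.00 : 97.24 : 47.28 : 9.19

The 5 Br atoms are independent, so intensities follow the terms of (0.507 + 0.493)^5.
P(M) = 0.507^5 = 0.033500
P(M+2) = 5 × 0.507^4 × 0.493^1 = 0.162873
P(M+4) = 10 × 0.507^3 × 0.493^2 = 0.316751
P(M+6) = 10 × 0.507^2 × 0.493^3 = 0.308004
P(M+8) = 5 × 0.507^1 × 0.493^4 = 0.149750
P(M+10) = 0.493^5 = 0.029123
The M+4 peak is largest (0.316751); scaling to 100 gives 10.58 : 51.42 : 100.00 : 97.24 : 47.28 : 9.19.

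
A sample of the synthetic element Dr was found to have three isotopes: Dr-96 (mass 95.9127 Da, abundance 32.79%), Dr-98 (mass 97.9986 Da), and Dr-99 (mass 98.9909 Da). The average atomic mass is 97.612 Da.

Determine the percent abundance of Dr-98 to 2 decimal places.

The remaining 67.21% is split between Dr-98 (fraction x) and Dr-99 (fraction 0.6721 − x).
Substituting: 97.9986x + 98.9909(0.6721 − x) = 66.16222567
(97.9986 − 98.9909)x = -0.36955822  ⇒  x = 0.37243, y = 0.29967
Dr-98: 37.24%, Dr-99: 29.97%.

37.24%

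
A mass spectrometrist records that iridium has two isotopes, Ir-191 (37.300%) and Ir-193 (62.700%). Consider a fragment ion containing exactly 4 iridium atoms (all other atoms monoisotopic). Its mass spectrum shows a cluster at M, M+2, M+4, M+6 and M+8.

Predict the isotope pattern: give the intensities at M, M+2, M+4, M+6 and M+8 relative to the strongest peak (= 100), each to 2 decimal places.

5.26 : 35.39 : 89.23 : 100.00 : 42.02

The 4 Ir atoms are independent, so intensities follow the terms of (0.37300 + 0.62700)^4.
P(M) = 0.37300^4 = 0.019357
P(M+2) = 4 × 0.37300^3 × 0.62700^1 = 0.130153
P(M+4) = 6 × 0.37300^2 × 0.62700^2 = 0.328174
P(M+6) = 4 × 0.37300^1 × 0.62700^3 = 0.367766
P(M+8) = 0.62700^4 = 0.154550
The M+6 peak is largest (0.367766); scaling to 100 gives 5.26 : 35.39 : 89.23 : 100.00 : 42.02.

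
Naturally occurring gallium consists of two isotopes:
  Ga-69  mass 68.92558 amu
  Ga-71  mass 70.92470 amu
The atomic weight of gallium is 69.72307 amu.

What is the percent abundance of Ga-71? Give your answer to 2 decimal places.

39.89%

With x = fraction of Ga-69 (so Ga-71 is 1 − x):
68.92558·x + 70.92470·(1 − x) = 69.72307
(68.92558 − 70.92470)·x = 69.72307 − 70.92470
x = -1.20163 / -1.99912 = 0.60108 → 60.11% Ga-69, 39.89% Ga-71.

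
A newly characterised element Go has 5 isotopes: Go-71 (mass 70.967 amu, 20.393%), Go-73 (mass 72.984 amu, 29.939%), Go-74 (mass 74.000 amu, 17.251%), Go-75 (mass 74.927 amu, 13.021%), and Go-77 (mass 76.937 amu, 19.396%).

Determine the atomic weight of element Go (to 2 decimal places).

Average mass = Σ (abundance × isotope mass) = 0.20393 × 70.967 + 0.29939 × 72.984 + 0.17251 × 74.000 + 0.13021 × 74.927 + 0.19396 × 76.937
= 14.4723 + 21.8507 + 12.7657 + 9.7562 + 14.9227 = 73.7676 amu

73.77 amu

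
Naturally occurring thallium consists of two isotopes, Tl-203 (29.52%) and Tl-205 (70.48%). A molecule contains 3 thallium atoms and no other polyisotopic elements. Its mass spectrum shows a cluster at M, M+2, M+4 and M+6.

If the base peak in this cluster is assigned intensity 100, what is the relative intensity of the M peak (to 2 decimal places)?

5.85

Binomial terms of (0.2952 + 0.7048)^3: M 0.0257, M+2 0.1843, M+4 0.4399, M+6 0.3501 → M+4 is the base peak.
P(M+4) = C(3,2) × 0.2952^1 × 0.7048^2 = 3 × 0.2952 × 0.49674304 = 0.439916 (base)
P(M) = C(3,0) × 0.2952^3 × 0.7048^0 = 1 × 0.02572463 × 1.0000 = 0.025725
Relative intensity = 0.025725 / 0.439916 × 100 = 5.85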